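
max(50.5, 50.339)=50.5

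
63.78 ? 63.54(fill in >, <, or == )>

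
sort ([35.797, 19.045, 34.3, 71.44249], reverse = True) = [71.44249, 35.797, 34.3, 19.045]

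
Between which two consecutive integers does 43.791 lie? 43 and 44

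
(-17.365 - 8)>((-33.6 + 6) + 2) True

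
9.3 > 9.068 True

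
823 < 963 True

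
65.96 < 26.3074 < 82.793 False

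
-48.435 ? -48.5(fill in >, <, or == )>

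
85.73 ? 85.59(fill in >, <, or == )>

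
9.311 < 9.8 True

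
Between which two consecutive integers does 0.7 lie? 0 and 1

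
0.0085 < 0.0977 True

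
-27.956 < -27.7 True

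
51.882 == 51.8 False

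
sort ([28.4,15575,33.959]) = [28.4,33.959,15575]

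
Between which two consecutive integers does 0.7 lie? 0 and 1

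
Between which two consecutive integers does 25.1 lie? 25 and 26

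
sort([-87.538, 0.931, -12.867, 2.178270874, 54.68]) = [-87.538, -12.867, 0.931, 2.178270874, 54.68]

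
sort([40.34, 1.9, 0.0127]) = [0.0127, 1.9, 40.34]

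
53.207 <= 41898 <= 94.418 False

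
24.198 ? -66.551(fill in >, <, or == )>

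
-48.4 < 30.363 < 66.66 True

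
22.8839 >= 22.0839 True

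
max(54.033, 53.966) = 54.033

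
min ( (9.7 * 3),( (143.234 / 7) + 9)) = 29.1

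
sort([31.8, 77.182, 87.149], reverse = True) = [87.149, 77.182, 31.8]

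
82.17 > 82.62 False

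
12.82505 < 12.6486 False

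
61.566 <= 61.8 True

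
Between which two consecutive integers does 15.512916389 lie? 15 and 16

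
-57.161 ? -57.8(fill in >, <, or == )>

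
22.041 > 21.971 True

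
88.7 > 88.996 False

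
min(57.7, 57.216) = 57.216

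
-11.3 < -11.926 False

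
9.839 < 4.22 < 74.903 False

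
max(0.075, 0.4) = 0.4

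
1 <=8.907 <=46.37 True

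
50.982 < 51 True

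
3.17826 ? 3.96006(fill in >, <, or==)<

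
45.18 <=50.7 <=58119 True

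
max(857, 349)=857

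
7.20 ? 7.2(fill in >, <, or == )==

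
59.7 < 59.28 False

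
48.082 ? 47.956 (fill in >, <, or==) >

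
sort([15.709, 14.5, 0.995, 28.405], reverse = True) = [28.405, 15.709, 14.5, 0.995]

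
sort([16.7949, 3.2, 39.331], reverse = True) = [39.331, 16.7949, 3.2]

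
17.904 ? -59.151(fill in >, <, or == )>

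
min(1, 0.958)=0.958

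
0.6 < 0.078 False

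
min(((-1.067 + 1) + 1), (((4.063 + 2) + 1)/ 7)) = 0.933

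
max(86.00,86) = 86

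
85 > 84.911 True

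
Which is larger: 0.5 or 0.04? 0.5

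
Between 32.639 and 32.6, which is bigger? 32.639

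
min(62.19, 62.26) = 62.19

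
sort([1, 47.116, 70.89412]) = [1, 47.116, 70.89412]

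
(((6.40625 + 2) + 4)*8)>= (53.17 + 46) True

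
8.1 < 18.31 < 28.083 True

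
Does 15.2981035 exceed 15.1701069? Yes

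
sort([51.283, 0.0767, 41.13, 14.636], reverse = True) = [51.283, 41.13, 14.636, 0.0767]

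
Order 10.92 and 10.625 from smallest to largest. 10.625, 10.92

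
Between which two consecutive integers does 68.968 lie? 68 and 69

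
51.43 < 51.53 True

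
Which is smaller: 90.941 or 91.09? 90.941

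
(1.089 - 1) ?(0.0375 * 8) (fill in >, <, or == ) <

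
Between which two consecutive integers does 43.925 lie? 43 and 44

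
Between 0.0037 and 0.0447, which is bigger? 0.0447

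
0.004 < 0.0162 True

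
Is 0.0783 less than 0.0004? No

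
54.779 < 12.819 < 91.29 False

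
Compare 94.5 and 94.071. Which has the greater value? 94.5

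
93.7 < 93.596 False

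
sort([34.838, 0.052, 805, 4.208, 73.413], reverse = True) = [805, 73.413, 34.838, 4.208, 0.052]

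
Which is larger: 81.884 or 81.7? 81.884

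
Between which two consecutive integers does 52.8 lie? 52 and 53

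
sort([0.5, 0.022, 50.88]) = [0.022, 0.5, 50.88]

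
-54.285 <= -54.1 True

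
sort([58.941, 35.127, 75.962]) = [35.127, 58.941, 75.962]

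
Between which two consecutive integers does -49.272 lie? -50 and -49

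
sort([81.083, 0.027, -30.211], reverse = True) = [81.083, 0.027, -30.211]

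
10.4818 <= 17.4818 True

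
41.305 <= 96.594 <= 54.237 False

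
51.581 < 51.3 False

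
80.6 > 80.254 True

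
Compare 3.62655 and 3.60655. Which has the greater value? 3.62655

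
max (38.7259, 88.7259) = 88.7259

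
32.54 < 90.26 True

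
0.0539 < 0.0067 False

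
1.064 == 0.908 False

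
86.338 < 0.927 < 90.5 False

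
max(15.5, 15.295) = 15.5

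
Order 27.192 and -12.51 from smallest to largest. -12.51, 27.192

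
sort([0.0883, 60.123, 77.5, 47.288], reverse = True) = [77.5, 60.123, 47.288, 0.0883]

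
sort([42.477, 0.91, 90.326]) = [0.91, 42.477, 90.326]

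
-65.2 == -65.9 False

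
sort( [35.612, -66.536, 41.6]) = [-66.536, 35.612, 41.6]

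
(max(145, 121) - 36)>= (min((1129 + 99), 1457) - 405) False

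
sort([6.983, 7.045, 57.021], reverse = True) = [57.021, 7.045, 6.983]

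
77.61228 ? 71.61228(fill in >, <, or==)>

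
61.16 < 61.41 True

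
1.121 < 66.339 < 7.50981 False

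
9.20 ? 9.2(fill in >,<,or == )==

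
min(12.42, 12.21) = 12.21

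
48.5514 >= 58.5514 False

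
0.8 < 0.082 False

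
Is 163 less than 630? Yes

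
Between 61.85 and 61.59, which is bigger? 61.85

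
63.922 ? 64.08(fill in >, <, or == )<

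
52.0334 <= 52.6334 True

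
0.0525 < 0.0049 False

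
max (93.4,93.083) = 93.4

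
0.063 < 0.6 True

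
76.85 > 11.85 True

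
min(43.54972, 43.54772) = 43.54772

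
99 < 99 False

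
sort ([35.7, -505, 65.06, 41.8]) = [-505, 35.7, 41.8, 65.06]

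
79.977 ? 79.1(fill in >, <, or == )>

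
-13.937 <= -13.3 True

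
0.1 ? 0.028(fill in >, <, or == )>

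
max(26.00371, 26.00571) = 26.00571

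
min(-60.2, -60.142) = -60.2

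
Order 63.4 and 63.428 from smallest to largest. 63.4, 63.428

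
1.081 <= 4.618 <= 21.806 True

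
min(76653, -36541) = -36541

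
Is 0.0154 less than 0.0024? No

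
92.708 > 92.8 False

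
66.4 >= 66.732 False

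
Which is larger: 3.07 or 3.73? 3.73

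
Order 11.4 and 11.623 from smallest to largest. 11.4, 11.623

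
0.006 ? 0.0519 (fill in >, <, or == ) <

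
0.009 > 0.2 False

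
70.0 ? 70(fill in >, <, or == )==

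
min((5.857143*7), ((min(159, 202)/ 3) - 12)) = 41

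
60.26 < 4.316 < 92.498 False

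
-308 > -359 True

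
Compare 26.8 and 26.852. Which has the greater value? 26.852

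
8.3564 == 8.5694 False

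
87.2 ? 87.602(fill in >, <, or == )<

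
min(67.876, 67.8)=67.8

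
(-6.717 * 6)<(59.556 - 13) True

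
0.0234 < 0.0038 False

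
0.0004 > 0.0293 False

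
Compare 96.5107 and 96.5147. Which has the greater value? 96.5147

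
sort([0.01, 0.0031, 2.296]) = [0.0031, 0.01, 2.296]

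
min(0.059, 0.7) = 0.059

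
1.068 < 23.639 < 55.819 True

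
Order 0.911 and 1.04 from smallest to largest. 0.911, 1.04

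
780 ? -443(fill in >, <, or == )>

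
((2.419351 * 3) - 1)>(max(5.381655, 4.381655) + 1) False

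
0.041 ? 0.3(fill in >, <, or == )<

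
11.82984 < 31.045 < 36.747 True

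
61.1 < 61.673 True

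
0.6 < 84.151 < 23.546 False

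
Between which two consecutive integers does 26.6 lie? 26 and 27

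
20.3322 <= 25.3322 True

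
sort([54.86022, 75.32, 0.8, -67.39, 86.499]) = [-67.39, 0.8, 54.86022, 75.32, 86.499]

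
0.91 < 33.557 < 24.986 False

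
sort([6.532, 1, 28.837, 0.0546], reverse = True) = [28.837, 6.532, 1, 0.0546]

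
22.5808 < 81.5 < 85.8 True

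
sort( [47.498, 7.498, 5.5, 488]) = [5.5, 7.498, 47.498, 488]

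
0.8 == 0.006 False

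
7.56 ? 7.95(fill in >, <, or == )<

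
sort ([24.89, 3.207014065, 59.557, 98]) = [3.207014065, 24.89, 59.557, 98]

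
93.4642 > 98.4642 False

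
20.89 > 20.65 True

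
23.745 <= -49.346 False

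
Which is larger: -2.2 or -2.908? -2.2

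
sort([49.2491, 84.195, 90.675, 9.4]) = [9.4, 49.2491, 84.195, 90.675]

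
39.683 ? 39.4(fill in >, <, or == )>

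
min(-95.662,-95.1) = -95.662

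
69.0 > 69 False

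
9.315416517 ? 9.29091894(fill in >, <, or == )>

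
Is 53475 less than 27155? No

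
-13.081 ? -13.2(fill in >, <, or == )>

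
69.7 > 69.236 True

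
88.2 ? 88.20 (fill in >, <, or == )==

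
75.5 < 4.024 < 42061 False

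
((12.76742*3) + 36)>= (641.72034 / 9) True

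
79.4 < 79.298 False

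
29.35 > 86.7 False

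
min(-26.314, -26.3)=-26.314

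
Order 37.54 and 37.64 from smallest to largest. 37.54, 37.64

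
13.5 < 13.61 True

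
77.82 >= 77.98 False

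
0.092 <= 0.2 True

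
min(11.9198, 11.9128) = 11.9128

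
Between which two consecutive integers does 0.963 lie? 0 and 1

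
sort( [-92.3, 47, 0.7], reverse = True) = [47, 0.7, -92.3]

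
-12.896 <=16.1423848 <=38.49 True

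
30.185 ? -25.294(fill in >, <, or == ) >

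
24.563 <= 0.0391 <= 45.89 False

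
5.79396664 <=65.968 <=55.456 False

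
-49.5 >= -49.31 False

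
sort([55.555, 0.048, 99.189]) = [0.048, 55.555, 99.189]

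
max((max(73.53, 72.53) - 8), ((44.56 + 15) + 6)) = 65.56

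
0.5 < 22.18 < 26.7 True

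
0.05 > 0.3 False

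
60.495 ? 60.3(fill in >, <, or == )>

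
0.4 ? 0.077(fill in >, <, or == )>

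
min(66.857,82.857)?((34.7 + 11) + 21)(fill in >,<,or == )>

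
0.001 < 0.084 True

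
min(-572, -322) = -572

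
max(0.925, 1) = 1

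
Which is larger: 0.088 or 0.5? 0.5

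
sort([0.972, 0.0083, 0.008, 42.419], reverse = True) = [42.419, 0.972, 0.0083, 0.008]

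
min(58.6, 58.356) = 58.356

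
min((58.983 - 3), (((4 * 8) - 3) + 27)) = 55.983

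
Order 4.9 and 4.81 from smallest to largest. 4.81, 4.9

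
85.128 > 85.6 False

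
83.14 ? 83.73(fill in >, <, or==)<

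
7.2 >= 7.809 False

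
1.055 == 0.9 False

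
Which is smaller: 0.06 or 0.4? 0.06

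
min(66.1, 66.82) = 66.1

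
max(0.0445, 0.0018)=0.0445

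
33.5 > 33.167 True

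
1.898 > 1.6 True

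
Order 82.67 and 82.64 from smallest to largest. 82.64, 82.67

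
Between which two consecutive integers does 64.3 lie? 64 and 65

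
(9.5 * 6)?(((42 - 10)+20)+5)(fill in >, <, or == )==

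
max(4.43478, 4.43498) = 4.43498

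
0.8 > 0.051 True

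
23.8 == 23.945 False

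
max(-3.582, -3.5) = -3.5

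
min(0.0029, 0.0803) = 0.0029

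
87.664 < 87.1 False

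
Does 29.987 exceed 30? No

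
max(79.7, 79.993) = 79.993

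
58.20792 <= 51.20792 False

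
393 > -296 True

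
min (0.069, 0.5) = 0.069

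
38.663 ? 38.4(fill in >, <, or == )>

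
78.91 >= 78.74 True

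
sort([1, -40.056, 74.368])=[-40.056, 1, 74.368]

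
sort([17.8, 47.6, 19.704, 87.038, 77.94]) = [17.8, 19.704, 47.6, 77.94, 87.038]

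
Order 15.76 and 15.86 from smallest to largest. 15.76, 15.86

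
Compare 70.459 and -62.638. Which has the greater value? 70.459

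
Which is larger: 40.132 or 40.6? 40.6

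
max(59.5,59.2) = 59.5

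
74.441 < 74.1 False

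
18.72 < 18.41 False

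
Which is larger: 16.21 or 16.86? 16.86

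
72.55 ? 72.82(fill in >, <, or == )<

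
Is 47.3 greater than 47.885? No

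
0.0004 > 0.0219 False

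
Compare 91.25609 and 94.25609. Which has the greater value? 94.25609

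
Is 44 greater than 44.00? No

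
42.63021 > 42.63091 False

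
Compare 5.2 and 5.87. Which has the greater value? 5.87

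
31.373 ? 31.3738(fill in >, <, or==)<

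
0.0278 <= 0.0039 False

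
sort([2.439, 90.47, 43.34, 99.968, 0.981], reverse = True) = [99.968, 90.47, 43.34, 2.439, 0.981]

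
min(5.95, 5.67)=5.67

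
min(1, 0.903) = 0.903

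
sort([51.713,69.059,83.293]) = [51.713,69.059,83.293]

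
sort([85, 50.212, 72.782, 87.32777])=[50.212, 72.782, 85, 87.32777]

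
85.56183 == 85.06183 False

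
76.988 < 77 True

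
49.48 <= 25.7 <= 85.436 False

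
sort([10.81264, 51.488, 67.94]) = [10.81264, 51.488, 67.94]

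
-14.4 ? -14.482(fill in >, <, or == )>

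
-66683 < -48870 True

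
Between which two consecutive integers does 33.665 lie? 33 and 34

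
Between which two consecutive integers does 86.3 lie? 86 and 87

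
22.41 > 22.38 True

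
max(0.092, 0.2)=0.2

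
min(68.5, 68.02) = 68.02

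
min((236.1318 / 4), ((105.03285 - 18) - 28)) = 59.03285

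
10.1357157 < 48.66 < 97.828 True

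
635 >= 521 True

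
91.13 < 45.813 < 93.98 False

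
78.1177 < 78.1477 True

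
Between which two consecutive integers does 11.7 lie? 11 and 12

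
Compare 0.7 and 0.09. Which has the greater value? 0.7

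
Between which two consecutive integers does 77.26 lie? 77 and 78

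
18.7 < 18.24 False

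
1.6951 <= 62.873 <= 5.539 False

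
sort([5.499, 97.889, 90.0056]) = [5.499, 90.0056, 97.889]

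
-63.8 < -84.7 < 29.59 False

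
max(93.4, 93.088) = 93.4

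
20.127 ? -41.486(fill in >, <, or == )>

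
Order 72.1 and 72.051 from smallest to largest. 72.051,72.1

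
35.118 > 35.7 False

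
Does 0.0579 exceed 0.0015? Yes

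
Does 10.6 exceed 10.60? No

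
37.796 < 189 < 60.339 False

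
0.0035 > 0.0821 False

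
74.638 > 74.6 True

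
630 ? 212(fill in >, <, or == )>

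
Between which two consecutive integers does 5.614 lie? 5 and 6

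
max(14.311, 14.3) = 14.311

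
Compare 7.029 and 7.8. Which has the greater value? 7.8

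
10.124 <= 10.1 False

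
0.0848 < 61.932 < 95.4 True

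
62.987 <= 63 True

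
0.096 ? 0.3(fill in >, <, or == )<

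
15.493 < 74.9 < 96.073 True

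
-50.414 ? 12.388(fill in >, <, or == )<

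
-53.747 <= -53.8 False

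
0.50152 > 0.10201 True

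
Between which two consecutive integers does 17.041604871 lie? 17 and 18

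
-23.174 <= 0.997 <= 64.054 True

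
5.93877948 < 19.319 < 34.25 True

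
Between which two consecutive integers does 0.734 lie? 0 and 1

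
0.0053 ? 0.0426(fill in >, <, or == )<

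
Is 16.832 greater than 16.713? Yes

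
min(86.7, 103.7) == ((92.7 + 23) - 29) True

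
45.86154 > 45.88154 False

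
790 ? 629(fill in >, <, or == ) >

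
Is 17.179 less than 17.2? Yes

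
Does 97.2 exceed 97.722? No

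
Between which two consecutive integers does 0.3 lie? 0 and 1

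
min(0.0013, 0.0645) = 0.0013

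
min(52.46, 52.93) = 52.46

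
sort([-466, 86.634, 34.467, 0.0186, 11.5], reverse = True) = [86.634, 34.467, 11.5, 0.0186, -466]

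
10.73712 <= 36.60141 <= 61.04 True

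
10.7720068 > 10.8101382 False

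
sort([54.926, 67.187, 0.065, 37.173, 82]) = [0.065, 37.173, 54.926, 67.187, 82]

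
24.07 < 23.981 False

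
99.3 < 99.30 False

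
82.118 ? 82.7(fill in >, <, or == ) <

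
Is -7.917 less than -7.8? Yes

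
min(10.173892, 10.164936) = 10.164936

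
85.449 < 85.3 False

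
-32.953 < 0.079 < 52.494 True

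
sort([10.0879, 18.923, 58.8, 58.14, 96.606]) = [10.0879, 18.923, 58.14, 58.8, 96.606]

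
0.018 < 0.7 True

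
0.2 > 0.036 True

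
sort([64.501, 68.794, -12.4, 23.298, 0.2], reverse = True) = [68.794, 64.501, 23.298, 0.2, -12.4]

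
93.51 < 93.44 False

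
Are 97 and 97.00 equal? Yes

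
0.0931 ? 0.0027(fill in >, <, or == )>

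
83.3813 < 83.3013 False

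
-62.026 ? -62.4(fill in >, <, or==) >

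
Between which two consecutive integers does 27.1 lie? 27 and 28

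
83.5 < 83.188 False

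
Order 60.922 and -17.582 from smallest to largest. -17.582, 60.922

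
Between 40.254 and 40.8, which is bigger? 40.8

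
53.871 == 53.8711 False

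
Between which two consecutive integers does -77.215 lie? -78 and -77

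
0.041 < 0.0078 False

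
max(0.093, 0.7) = 0.7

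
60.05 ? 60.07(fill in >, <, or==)<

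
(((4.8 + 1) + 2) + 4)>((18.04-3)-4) True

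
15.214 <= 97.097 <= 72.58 False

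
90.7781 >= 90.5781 True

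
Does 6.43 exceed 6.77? No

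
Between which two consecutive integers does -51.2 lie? -52 and -51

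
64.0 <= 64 True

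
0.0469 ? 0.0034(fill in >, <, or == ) >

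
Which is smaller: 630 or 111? 111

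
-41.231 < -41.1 True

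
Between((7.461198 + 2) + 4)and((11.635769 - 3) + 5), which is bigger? ((11.635769 - 3) + 5)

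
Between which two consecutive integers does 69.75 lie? 69 and 70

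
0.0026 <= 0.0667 True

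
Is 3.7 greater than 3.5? Yes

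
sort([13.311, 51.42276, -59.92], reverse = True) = [51.42276, 13.311, -59.92]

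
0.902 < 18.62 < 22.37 True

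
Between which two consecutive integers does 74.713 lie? 74 and 75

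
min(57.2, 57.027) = 57.027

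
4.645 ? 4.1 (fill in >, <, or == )>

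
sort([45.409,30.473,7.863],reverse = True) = [45.409,30.473,7.863]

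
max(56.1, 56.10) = 56.10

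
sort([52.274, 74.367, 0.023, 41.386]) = [0.023, 41.386, 52.274, 74.367]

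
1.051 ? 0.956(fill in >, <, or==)>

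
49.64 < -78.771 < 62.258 False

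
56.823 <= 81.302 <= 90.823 True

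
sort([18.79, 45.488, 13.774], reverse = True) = [45.488, 18.79, 13.774]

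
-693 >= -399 False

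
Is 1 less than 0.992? No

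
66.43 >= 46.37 True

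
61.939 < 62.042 True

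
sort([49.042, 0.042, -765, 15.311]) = [-765, 0.042, 15.311, 49.042]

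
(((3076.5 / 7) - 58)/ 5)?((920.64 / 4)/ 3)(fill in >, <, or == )<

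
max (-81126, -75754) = -75754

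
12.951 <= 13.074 True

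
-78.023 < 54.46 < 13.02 False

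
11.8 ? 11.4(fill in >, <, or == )>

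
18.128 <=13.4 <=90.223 False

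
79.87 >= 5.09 True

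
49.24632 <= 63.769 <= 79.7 True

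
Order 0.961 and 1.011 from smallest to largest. 0.961, 1.011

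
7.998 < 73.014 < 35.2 False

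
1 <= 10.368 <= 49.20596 True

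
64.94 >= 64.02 True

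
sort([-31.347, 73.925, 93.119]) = [-31.347, 73.925, 93.119]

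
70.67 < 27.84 False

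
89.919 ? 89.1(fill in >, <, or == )>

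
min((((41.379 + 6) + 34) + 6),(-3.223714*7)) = -22.565998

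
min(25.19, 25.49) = 25.19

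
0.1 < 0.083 False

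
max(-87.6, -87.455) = -87.455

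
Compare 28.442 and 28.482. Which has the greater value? 28.482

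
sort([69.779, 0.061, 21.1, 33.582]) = [0.061, 21.1, 33.582, 69.779]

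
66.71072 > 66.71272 False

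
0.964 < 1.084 True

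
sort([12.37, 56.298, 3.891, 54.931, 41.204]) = [3.891, 12.37, 41.204, 54.931, 56.298]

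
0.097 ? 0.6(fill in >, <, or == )<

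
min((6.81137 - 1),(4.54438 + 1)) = 5.54438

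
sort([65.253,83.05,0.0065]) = [0.0065,65.253,83.05]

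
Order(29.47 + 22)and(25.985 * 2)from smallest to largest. (29.47 + 22), (25.985 * 2)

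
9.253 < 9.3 True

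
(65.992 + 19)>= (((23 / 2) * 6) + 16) False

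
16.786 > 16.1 True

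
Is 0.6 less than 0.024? No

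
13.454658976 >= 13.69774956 False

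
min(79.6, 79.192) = 79.192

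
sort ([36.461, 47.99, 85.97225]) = [36.461, 47.99, 85.97225]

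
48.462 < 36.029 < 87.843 False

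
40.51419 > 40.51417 True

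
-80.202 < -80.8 False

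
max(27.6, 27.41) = 27.6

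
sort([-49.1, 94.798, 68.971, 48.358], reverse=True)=[94.798, 68.971, 48.358, -49.1]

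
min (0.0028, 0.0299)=0.0028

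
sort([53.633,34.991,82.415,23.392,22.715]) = [22.715,23.392,34.991,53.633,82.415]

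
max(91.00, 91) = 91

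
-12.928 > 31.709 False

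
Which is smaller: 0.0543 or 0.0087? 0.0087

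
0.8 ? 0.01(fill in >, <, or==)>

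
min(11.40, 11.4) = 11.40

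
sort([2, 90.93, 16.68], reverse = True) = [90.93, 16.68, 2]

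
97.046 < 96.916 False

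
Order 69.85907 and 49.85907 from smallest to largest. 49.85907, 69.85907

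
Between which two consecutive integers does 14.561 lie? 14 and 15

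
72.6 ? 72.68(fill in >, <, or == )<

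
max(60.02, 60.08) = 60.08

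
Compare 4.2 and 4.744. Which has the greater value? 4.744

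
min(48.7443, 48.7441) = 48.7441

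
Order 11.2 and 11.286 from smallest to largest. 11.2, 11.286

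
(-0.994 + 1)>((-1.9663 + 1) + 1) False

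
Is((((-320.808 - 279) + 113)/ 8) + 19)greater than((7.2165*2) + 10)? No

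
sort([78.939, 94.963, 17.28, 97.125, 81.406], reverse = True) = [97.125, 94.963, 81.406, 78.939, 17.28]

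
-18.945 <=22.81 True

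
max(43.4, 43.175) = 43.4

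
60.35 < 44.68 False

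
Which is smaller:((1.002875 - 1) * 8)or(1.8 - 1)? ((1.002875 - 1) * 8)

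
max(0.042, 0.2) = 0.2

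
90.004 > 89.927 True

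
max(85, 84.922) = 85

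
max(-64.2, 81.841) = 81.841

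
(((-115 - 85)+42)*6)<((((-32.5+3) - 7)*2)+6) True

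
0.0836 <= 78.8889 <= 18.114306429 False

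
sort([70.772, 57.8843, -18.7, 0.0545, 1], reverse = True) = [70.772, 57.8843, 1, 0.0545, -18.7]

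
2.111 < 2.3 True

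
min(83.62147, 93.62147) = 83.62147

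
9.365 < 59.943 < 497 True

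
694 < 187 False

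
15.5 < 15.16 False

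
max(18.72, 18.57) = 18.72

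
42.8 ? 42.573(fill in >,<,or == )>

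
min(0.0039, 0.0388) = 0.0039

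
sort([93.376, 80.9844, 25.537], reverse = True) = [93.376, 80.9844, 25.537]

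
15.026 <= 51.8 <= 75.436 True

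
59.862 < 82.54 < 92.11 True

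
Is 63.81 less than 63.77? No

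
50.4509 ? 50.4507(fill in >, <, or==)>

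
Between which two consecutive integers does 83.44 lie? 83 and 84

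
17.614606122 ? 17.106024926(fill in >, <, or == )>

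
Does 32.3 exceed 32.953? No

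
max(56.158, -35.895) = 56.158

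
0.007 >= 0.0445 False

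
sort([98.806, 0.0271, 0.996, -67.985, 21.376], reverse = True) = [98.806, 21.376, 0.996, 0.0271, -67.985]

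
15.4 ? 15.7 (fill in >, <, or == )<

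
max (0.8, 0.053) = 0.8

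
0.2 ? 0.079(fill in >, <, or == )>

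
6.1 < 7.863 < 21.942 True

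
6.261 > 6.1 True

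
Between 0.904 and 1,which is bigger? 1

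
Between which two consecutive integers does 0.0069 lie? 0 and 1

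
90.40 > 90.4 False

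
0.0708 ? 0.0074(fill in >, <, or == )>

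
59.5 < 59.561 True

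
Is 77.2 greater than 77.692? No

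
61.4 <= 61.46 True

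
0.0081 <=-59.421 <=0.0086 False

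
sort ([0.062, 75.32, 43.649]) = [0.062, 43.649, 75.32]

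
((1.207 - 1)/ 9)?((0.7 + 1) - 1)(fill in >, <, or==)<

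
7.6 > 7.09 True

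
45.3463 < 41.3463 False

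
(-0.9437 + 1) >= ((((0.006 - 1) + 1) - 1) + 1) True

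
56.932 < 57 True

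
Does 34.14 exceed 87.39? No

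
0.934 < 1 True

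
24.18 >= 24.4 False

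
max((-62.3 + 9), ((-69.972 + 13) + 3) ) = -53.3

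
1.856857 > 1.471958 True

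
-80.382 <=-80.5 False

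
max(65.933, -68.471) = 65.933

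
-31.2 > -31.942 True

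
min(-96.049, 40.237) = -96.049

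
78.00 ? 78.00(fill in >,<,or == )==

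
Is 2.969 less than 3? Yes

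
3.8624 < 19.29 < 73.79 True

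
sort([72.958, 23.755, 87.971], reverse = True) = [87.971, 72.958, 23.755]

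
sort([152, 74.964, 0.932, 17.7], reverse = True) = [152, 74.964, 17.7, 0.932]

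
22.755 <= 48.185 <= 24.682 False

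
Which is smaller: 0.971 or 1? 0.971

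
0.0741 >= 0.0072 True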